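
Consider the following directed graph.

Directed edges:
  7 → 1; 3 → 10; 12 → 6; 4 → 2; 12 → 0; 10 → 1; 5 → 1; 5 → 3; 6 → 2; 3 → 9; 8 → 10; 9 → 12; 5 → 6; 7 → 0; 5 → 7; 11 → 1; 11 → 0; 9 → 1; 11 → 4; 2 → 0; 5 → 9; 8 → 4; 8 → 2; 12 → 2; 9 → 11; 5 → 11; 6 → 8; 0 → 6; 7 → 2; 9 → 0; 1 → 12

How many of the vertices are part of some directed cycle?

8

A vertex is on a directed cycle iff it belongs to a strongly connected component of size ≥ 2 (or has a self-loop).
The vertices on cycles are {0, 1, 2, 4, 6, 8, 10, 12} — 8 in total.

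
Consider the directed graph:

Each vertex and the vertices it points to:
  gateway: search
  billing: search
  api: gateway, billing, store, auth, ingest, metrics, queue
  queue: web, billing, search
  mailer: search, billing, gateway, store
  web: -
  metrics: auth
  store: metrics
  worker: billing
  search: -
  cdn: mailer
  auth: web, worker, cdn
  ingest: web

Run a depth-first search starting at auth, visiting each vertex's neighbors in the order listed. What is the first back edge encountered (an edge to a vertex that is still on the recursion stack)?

metrics->auth

DFS from auth (visiting each vertex's neighbors in the order listed); mark gray on enter, black on exit:
auth gray
  web gray
  web black
  worker gray
    billing gray
      search gray
      search black
    billing black
  worker black
  cdn gray
    mailer gray
      mailer→search: search black — skip
      mailer→billing: billing black — skip
      gateway gray
        gateway→search: search black — skip
      gateway black
      store gray
        metrics gray
          metrics→auth: auth is gray → back edge
First back edge: metrics → auth.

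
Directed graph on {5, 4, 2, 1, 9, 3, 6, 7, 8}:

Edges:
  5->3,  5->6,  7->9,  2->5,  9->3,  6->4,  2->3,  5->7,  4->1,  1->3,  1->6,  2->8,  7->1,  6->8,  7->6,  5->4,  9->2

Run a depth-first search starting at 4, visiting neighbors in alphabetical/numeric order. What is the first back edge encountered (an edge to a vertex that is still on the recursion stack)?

6->4

DFS from 4 (visiting neighbors in alphabetical/numeric order); mark gray on enter, black on exit:
4 gray
  1 gray
    3 gray
    3 black
    6 gray
      6→4: 4 is gray → back edge
First back edge: 6 → 4.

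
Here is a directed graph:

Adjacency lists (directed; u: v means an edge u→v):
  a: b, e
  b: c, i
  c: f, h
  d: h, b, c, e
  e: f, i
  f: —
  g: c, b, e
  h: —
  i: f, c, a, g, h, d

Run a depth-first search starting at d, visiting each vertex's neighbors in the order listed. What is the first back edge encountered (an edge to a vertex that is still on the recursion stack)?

DFS from d (visiting each vertex's neighbors in the order listed); mark gray on enter, black on exit:
d gray
  h gray
  h black
  b gray
    c gray
      f gray
      f black
      c→h: h black — skip
    c black
    i gray
      i→f: f black — skip
      i→c: c black — skip
      a gray
        a→b: b is gray → back edge
First back edge: a → b.

a->b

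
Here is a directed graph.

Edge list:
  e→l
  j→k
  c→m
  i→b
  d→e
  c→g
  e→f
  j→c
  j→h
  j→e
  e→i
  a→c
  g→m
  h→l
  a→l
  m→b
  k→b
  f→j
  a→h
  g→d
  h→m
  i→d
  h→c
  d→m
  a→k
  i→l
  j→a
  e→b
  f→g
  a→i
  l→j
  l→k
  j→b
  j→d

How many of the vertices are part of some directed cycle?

10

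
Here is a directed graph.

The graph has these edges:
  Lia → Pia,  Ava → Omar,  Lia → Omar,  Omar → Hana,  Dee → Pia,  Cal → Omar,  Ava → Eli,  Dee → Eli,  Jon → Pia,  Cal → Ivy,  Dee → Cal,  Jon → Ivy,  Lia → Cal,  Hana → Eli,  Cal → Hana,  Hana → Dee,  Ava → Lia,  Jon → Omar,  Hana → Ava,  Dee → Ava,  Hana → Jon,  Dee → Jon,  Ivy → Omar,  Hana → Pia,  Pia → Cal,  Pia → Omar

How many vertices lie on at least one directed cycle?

9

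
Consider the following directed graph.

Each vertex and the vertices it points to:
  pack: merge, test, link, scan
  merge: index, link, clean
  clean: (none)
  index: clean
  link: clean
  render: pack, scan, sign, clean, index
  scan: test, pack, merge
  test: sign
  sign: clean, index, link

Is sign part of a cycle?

sign lies on a cycle iff there is a path from sign back to itself.
Exploring from sign, it never reaches itself; equivalently, its strongly connected component is a singleton.

No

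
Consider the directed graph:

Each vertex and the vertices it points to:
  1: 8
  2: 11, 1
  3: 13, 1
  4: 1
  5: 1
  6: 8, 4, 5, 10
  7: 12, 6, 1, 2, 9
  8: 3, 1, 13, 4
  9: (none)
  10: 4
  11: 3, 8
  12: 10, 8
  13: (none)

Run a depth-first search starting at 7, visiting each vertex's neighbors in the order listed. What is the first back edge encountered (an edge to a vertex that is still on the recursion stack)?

DFS from 7 (visiting each vertex's neighbors in the order listed); mark gray on enter, black on exit:
7 gray
  12 gray
    10 gray
      4 gray
        1 gray
          8 gray
            3 gray
              13 gray
              13 black
              3→1: 1 is gray → back edge
First back edge: 3 → 1.

3->1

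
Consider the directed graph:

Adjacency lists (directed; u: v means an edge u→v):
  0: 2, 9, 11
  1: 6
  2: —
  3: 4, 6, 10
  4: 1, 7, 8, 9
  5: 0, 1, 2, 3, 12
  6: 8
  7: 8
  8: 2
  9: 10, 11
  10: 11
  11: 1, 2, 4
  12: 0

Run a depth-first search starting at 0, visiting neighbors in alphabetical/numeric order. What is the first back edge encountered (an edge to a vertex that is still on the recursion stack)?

DFS from 0 (visiting neighbors in alphabetical/numeric order); mark gray on enter, black on exit:
0 gray
  2 gray
  2 black
  9 gray
    10 gray
      11 gray
        1 gray
          6 gray
            8 gray
              8→2: 2 black — skip
            8 black
          6 black
        1 black
        11→2: 2 black — skip
        4 gray
          4→1: 1 black — skip
          7 gray
            7→8: 8 black — skip
          7 black
          4→8: 8 black — skip
          4→9: 9 is gray → back edge
First back edge: 4 → 9.

4→9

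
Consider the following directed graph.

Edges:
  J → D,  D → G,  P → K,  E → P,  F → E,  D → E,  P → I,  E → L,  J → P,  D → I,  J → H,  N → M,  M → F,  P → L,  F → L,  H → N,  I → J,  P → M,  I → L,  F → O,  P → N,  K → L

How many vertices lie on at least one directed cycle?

A vertex is on a directed cycle iff it belongs to a strongly connected component of size ≥ 2 (or has a self-loop).
The vertices on cycles are {D, E, F, H, I, J, M, N, P} — 9 in total.

9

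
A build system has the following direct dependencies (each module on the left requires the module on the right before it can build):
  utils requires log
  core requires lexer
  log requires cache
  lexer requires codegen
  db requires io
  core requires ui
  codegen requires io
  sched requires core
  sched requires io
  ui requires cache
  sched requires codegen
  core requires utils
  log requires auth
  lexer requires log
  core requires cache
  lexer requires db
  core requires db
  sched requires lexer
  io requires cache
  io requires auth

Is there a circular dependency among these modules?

DFS with white/gray/black marking, starting from db:
db gray
  io gray
    auth gray
    auth black
    cache gray
    cache black
  io black
db black
utils gray
  log gray
    log→auth: auth black — skip
    log→cache: cache black — skip
  log black
utils black
sched gray
  lexer gray
    lexer→db: db black — skip
    codegen gray
      codegen→io: io black — skip
    codegen black
    lexer→log: log black — skip
  lexer black
  core gray
    core→cache: cache black — skip
    core→db: db black — skip
    ui gray
      ui→cache: cache black — skip
    ui black
    core→utils: utils black — skip
    core→lexer: lexer black — skip
  core black
  sched→codegen: codegen black — skip
  sched→io: io black — skip
sched black
Every edge goes to a white or black vertex — no back edge, so the graph is acyclic.

No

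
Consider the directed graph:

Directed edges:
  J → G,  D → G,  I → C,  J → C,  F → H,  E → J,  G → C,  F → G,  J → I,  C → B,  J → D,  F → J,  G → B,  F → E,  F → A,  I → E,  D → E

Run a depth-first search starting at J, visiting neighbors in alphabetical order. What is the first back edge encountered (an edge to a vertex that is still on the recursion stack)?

E->J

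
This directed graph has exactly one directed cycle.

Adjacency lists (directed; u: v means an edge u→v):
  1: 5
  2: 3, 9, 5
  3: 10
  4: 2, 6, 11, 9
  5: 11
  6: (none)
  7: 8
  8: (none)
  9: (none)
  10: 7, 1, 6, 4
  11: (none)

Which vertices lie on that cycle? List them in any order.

2, 3, 4, 10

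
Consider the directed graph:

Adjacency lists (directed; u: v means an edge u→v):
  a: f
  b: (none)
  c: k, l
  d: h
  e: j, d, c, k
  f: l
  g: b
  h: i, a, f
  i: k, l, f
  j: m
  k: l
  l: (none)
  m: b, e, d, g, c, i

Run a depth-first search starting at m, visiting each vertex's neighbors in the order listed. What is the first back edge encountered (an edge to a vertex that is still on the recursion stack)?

j->m

DFS from m (visiting each vertex's neighbors in the order listed); mark gray on enter, black on exit:
m gray
  b gray
  b black
  e gray
    j gray
      j→m: m is gray → back edge
First back edge: j → m.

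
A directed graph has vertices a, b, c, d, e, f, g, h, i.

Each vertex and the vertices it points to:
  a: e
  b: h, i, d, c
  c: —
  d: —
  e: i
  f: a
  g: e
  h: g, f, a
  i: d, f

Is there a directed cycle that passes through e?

Yes

e is on a cycle iff e can reach itself via ≥1 edge.
e → i → f → a → e — yes.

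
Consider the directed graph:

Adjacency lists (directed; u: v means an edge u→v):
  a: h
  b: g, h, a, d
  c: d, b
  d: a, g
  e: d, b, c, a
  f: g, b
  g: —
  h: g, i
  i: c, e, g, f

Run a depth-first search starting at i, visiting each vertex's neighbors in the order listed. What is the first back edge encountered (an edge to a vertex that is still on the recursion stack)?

h->i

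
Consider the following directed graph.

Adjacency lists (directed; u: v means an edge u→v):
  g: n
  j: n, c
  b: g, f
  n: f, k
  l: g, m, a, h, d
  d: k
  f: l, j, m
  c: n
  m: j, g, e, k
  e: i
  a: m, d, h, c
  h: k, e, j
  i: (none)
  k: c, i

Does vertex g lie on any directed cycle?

g is on a cycle iff g can reach itself via ≥1 edge.
g → n → f → l → g — yes.

Yes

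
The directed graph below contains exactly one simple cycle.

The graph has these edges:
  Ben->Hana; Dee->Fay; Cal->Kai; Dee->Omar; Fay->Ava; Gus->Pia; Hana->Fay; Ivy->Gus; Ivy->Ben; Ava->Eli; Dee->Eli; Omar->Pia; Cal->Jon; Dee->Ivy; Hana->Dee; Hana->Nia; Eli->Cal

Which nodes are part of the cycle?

DFS with gray/black marking from Hana:
Hana gray
  Nia gray
  Nia black
  Dee gray
    Omar gray
      Pia gray
      Pia black
    Omar black
    Fay gray
      Ava gray
        Eli gray
          Cal gray
            Kai gray
            Kai black
            Jon gray
            Jon black
          Cal black
        Eli black
      Ava black
    Fay black
    Dee→Eli: Eli black — skip
    Ivy gray
      Ben gray
        Ben→Hana: Hana is gray → back edge
Back edge closes the cycle Hana → Dee → Ivy → Ben → Hana; its vertices are {Ben, Dee, Ivy, Hana}.

Ben, Dee, Ivy, Hana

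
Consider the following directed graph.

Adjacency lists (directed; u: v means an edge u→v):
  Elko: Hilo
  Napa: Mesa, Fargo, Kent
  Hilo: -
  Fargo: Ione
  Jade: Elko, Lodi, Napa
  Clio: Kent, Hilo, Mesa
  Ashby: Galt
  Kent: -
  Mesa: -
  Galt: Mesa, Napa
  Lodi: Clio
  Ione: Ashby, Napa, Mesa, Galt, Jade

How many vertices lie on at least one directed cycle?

A vertex is on a directed cycle iff it belongs to a strongly connected component of size ≥ 2 (or has a self-loop).
The vertices on cycles are {Galt, Ione, Jade, Napa, Ashby, Fargo} — 6 in total.

6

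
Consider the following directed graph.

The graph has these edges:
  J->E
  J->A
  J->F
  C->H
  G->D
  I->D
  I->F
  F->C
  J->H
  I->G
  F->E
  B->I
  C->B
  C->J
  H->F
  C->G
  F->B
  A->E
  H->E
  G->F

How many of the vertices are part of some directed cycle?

7

A vertex is on a directed cycle iff it belongs to a strongly connected component of size ≥ 2 (or has a self-loop).
The vertices on cycles are {B, C, F, G, H, I, J} — 7 in total.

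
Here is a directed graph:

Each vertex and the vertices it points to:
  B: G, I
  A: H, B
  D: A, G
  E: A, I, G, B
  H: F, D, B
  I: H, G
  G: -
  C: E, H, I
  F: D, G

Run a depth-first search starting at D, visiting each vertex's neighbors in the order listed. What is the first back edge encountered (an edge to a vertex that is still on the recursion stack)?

DFS from D (visiting each vertex's neighbors in the order listed); mark gray on enter, black on exit:
D gray
  A gray
    H gray
      F gray
        F→D: D is gray → back edge
First back edge: F → D.

F→D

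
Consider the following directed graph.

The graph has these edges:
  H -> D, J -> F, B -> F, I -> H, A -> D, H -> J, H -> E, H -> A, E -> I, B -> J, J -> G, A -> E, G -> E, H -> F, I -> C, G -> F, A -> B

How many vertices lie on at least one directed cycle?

7

A vertex is on a directed cycle iff it belongs to a strongly connected component of size ≥ 2 (or has a self-loop).
The vertices on cycles are {A, B, E, G, H, I, J} — 7 in total.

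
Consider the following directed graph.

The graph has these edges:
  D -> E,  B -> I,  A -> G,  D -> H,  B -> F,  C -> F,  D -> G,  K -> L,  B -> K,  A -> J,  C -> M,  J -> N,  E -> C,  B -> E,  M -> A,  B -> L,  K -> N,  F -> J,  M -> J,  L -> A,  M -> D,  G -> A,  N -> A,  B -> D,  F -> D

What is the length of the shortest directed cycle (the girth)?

2

For each vertex v, BFS finds the shortest path from v back to v.
The shortest such closed walk is A → G → A, length 2.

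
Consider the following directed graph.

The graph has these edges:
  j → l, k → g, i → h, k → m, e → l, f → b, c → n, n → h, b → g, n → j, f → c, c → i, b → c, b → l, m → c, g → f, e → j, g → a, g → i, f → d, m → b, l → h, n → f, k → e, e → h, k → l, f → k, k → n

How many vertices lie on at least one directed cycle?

A vertex is on a directed cycle iff it belongs to a strongly connected component of size ≥ 2 (or has a self-loop).
The vertices on cycles are {b, c, f, g, k, m, n} — 7 in total.

7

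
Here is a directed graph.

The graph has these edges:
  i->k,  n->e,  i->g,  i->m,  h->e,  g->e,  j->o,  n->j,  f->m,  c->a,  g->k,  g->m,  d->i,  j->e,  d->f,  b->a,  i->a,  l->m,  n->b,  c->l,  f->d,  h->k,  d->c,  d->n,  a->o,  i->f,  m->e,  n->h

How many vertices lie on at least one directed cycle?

3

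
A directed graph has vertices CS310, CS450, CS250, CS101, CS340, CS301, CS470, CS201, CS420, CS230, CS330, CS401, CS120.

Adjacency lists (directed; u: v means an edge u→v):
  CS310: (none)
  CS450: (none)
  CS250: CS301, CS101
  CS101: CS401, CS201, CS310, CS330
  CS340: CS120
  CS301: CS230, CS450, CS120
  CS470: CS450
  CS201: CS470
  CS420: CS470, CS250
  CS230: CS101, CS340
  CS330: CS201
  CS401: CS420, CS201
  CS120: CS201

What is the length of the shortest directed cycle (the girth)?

For each vertex v, BFS finds the shortest path from v back to v.
The shortest such closed walk is CS250 → CS101 → CS401 → CS420 → CS250, length 4.

4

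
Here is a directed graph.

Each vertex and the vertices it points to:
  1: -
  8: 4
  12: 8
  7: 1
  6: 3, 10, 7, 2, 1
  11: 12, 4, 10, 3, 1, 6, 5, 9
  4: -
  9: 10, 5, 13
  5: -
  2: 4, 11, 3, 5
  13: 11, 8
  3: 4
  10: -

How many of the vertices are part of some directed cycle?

A vertex is on a directed cycle iff it belongs to a strongly connected component of size ≥ 2 (or has a self-loop).
The vertices on cycles are {2, 6, 9, 11, 13} — 5 in total.

5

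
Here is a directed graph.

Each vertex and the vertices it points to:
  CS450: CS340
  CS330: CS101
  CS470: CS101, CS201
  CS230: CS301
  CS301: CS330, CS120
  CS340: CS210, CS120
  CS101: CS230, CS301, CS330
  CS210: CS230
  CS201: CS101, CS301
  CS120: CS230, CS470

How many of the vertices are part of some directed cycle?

7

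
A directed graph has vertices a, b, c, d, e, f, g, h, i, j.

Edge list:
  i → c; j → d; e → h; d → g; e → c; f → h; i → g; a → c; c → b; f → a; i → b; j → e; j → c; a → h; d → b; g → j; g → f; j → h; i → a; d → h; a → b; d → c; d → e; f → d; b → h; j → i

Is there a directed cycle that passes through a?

No

a lies on a cycle iff there is a path from a back to itself.
Exploring from a, it never reaches itself; equivalently, its strongly connected component is a singleton.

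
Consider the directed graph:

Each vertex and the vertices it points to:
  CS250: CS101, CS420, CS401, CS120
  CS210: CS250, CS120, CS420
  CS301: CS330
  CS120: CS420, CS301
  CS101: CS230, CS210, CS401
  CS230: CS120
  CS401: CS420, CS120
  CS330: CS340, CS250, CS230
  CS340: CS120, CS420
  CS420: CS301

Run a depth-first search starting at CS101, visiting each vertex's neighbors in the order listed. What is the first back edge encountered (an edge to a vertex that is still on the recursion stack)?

CS340→CS120

DFS from CS101 (visiting each vertex's neighbors in the order listed); mark gray on enter, black on exit:
CS101 gray
  CS230 gray
    CS120 gray
      CS420 gray
        CS301 gray
          CS330 gray
            CS340 gray
              CS340→CS120: CS120 is gray → back edge
First back edge: CS340 → CS120.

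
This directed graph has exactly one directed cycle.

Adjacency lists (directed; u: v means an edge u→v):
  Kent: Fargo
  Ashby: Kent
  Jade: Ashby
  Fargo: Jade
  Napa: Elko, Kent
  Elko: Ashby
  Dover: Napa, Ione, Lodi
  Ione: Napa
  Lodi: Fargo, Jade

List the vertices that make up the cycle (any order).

DFS with gray/black marking from Jade:
Jade gray
  Ashby gray
    Kent gray
      Fargo gray
        Fargo→Jade: Jade is gray → back edge
Back edge closes the cycle Jade → Ashby → Kent → Fargo → Jade; its vertices are {Jade, Kent, Ashby, Fargo}.

Jade, Kent, Ashby, Fargo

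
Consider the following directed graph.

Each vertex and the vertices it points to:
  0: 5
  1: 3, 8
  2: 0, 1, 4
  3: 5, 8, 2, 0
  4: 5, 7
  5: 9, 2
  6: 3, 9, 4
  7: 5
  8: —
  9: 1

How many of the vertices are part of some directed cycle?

A vertex is on a directed cycle iff it belongs to a strongly connected component of size ≥ 2 (or has a self-loop).
The vertices on cycles are {0, 1, 2, 3, 4, 5, 7, 9} — 8 in total.

8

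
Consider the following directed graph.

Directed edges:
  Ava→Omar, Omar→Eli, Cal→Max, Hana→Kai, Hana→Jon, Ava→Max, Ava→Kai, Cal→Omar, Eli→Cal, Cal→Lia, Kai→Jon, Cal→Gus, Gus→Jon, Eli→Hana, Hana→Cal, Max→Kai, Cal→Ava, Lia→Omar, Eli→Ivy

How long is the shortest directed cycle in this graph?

For each vertex v, BFS finds the shortest path from v back to v.
The shortest such closed walk is Eli → Cal → Omar → Eli, length 3.

3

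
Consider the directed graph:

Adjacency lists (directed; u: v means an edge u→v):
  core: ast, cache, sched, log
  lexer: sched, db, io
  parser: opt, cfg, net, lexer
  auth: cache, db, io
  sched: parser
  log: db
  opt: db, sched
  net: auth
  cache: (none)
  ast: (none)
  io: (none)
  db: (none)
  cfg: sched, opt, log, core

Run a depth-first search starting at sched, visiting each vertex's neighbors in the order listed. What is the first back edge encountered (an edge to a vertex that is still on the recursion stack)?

DFS from sched (visiting each vertex's neighbors in the order listed); mark gray on enter, black on exit:
sched gray
  parser gray
    opt gray
      db gray
      db black
      opt→sched: sched is gray → back edge
First back edge: opt → sched.

opt->sched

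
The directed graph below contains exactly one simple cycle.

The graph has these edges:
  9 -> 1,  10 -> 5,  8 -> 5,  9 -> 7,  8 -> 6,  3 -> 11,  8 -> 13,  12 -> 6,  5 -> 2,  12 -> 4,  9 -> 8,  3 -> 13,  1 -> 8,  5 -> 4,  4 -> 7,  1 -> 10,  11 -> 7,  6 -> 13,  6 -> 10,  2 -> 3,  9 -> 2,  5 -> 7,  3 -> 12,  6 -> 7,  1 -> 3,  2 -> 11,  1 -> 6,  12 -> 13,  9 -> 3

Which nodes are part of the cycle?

DFS with gray/black marking from 2:
2 gray
  11 gray
    7 gray
    7 black
  11 black
  3 gray
    12 gray
      6 gray
        10 gray
          5 gray
            5→7: 7 black — skip
            5→2: 2 is gray → back edge
Back edge closes the cycle 2 → 3 → 12 → 6 → 10 → 5 → 2; its vertices are {2, 3, 5, 6, 10, 12}.

2, 3, 5, 6, 10, 12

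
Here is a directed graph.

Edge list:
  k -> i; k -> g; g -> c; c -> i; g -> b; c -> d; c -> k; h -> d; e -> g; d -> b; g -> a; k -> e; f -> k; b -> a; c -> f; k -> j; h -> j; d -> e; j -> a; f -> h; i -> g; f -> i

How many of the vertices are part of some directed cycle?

8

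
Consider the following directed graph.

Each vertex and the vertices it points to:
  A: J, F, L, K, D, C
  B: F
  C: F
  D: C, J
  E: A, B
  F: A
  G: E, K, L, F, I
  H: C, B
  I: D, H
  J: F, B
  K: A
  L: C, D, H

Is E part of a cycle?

No

E lies on a cycle iff there is a path from E back to itself.
Exploring from E, it never reaches itself; equivalently, its strongly connected component is a singleton.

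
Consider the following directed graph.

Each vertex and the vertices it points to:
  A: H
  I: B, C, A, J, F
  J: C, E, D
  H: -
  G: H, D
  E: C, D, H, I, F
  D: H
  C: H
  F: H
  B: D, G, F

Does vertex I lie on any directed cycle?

Yes

I is on a cycle iff I can reach itself via ≥1 edge.
I → J → E → I — yes.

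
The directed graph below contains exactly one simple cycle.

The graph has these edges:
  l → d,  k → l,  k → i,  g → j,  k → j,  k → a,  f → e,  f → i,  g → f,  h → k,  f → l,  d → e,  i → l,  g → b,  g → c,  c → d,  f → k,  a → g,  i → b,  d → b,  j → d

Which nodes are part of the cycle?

a, f, g, k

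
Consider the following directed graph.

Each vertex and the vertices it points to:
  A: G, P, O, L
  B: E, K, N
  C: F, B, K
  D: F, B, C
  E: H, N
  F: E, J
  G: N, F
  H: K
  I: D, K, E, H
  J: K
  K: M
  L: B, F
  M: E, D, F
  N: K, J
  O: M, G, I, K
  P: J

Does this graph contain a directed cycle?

Yes

DFS with white/gray/black marking, starting from F:
F gray
  E gray
    H gray
      K gray
        M gray
          M→E: E is gray → back edge
Back edge found, so a cycle exists: E → H → K → M → E.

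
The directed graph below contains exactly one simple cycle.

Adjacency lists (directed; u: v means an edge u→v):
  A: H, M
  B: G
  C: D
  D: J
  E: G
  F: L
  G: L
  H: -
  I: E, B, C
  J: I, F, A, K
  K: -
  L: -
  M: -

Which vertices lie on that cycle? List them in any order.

C, D, I, J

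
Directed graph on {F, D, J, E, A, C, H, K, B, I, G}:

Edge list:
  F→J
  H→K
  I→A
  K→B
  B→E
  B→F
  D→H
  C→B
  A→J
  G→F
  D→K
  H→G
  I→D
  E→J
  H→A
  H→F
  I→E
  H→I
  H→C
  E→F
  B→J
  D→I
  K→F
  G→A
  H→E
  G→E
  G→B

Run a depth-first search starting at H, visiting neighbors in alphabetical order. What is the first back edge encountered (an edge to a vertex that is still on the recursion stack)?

D→H

DFS from H (visiting neighbors in alphabetical order); mark gray on enter, black on exit:
H gray
  A gray
    J gray
    J black
  A black
  C gray
    B gray
      E gray
        F gray
          F→J: J black — skip
        F black
        E→J: J black — skip
      E black
      B→F: F black — skip
      B→J: J black — skip
    B black
  C black
  H→E: E black — skip
  H→F: F black — skip
  G gray
    G→A: A black — skip
    G→B: B black — skip
    G→E: E black — skip
    G→F: F black — skip
  G black
  I gray
    I→A: A black — skip
    D gray
      D→H: H is gray → back edge
First back edge: D → H.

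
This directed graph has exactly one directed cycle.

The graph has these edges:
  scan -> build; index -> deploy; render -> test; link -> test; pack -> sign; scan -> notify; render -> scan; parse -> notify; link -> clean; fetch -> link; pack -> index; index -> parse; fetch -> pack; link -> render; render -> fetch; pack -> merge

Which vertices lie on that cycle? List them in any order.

link, fetch, render

DFS with gray/black marking from render:
render gray
  test gray
  test black
  fetch gray
    link gray
      link→render: render is gray → back edge
Back edge closes the cycle render → fetch → link → render; its vertices are {link, fetch, render}.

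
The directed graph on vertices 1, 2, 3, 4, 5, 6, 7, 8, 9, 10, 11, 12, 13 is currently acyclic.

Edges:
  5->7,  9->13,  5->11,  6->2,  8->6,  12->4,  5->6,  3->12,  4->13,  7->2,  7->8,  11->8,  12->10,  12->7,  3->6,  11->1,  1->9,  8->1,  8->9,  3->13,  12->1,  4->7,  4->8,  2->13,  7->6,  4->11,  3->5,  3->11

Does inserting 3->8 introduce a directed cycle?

No

Adding 3→8 creates a cycle iff 8 can already reach 3.
Explore from 8: no path reaches 3. The graph stays acyclic.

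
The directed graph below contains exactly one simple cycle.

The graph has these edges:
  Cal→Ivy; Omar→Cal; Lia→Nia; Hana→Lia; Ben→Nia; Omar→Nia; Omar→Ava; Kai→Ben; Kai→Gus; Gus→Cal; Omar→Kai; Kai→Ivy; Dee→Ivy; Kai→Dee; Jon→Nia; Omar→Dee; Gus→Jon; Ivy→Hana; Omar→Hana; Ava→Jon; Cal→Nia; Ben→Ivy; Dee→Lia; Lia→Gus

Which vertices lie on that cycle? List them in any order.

Cal, Gus, Ivy, Lia, Hana

DFS with gray/black marking from Lia:
Lia gray
  Gus gray
    Cal gray
      Nia gray
      Nia black
      Ivy gray
        Hana gray
          Hana→Lia: Lia is gray → back edge
Back edge closes the cycle Lia → Gus → Cal → Ivy → Hana → Lia; its vertices are {Cal, Gus, Ivy, Lia, Hana}.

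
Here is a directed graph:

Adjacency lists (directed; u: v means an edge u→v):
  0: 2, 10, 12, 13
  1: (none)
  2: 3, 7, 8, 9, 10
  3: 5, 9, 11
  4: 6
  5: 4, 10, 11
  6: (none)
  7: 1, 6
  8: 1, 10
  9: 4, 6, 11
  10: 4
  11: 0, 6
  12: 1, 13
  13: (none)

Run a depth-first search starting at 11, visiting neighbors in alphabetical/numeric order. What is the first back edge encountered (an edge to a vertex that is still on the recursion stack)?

DFS from 11 (visiting neighbors in alphabetical/numeric order); mark gray on enter, black on exit:
11 gray
  0 gray
    2 gray
      3 gray
        5 gray
          4 gray
            6 gray
            6 black
          4 black
          10 gray
            10→4: 4 black — skip
          10 black
          5→11: 11 is gray → back edge
First back edge: 5 → 11.

5->11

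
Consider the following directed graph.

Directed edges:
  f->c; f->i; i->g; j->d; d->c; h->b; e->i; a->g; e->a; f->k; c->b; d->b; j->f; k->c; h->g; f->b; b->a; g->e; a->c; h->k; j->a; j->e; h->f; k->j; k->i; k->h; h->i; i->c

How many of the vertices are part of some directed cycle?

A vertex is on a directed cycle iff it belongs to a strongly connected component of size ≥ 2 (or has a self-loop).
The vertices on cycles are {a, b, c, e, f, g, h, i, j, k} — 10 in total.

10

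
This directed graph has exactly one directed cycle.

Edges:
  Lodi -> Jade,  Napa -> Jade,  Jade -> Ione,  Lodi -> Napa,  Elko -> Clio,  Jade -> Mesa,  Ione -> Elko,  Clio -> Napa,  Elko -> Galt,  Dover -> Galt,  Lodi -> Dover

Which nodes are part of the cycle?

Clio, Elko, Ione, Jade, Napa

DFS with gray/black marking from Jade:
Jade gray
  Ione gray
    Elko gray
      Galt gray
      Galt black
      Clio gray
        Napa gray
          Napa→Jade: Jade is gray → back edge
Back edge closes the cycle Jade → Ione → Elko → Clio → Napa → Jade; its vertices are {Clio, Elko, Ione, Jade, Napa}.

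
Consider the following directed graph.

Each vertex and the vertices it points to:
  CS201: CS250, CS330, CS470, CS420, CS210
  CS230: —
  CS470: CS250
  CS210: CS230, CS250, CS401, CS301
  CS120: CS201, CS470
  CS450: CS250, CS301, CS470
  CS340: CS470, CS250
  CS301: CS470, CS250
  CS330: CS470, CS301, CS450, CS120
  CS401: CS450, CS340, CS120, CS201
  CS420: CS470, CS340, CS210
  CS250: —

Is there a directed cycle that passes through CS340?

No

CS340 lies on a cycle iff there is a path from CS340 back to itself.
Exploring from CS340, it never reaches itself; equivalently, its strongly connected component is a singleton.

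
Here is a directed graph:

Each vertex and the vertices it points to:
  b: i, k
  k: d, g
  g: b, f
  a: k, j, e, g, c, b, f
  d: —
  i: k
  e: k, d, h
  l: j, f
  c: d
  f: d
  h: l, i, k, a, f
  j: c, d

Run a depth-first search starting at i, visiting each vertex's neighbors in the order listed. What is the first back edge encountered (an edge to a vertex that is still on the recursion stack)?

DFS from i (visiting each vertex's neighbors in the order listed); mark gray on enter, black on exit:
i gray
  k gray
    d gray
    d black
    g gray
      b gray
        b→i: i is gray → back edge
First back edge: b → i.

b→i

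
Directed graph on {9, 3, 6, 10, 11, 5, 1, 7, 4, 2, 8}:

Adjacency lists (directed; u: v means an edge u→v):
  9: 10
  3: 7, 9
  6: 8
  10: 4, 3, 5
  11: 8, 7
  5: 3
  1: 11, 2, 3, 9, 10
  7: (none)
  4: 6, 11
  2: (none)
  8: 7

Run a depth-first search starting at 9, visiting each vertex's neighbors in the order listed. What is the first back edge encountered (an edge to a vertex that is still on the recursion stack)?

3→9

DFS from 9 (visiting each vertex's neighbors in the order listed); mark gray on enter, black on exit:
9 gray
  10 gray
    4 gray
      6 gray
        8 gray
          7 gray
          7 black
        8 black
      6 black
      11 gray
        11→8: 8 black — skip
        11→7: 7 black — skip
      11 black
    4 black
    3 gray
      3→7: 7 black — skip
      3→9: 9 is gray → back edge
First back edge: 3 → 9.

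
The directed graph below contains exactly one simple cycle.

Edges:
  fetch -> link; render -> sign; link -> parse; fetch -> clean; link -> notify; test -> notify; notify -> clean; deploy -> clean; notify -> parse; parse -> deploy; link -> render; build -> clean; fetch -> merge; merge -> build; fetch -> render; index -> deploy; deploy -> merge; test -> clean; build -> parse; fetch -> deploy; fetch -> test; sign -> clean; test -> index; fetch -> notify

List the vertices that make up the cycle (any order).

build, merge, parse, deploy

DFS with gray/black marking from parse:
parse gray
  deploy gray
    merge gray
      build gray
        clean gray
        clean black
        build→parse: parse is gray → back edge
Back edge closes the cycle parse → deploy → merge → build → parse; its vertices are {build, merge, parse, deploy}.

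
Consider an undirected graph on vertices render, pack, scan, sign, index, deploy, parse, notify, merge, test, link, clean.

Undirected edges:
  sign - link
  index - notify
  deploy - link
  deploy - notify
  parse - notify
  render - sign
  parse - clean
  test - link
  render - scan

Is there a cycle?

No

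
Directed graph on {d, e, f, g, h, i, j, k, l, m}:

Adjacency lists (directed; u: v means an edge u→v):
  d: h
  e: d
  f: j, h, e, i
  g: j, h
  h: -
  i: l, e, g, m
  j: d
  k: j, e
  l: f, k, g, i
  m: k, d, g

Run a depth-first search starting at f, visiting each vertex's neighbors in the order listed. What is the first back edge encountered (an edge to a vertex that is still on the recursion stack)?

DFS from f (visiting each vertex's neighbors in the order listed); mark gray on enter, black on exit:
f gray
  j gray
    d gray
      h gray
      h black
    d black
  j black
  f→h: h black — skip
  e gray
    e→d: d black — skip
  e black
  i gray
    l gray
      l→f: f is gray → back edge
First back edge: l → f.

l->f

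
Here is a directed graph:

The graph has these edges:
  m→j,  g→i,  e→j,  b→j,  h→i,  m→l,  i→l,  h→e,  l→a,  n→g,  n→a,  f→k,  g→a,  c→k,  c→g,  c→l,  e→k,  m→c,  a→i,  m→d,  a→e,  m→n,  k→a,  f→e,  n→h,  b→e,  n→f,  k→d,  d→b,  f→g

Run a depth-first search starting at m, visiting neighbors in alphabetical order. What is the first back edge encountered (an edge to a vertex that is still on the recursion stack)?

k->a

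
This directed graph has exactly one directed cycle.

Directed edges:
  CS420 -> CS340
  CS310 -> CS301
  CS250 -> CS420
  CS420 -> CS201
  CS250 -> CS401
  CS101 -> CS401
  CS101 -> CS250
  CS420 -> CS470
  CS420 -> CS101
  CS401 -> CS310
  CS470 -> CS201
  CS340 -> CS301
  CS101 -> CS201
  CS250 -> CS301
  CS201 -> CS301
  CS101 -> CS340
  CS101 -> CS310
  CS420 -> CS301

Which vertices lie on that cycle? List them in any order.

DFS with gray/black marking from CS420:
CS420 gray
  CS470 gray
    CS201 gray
      CS301 gray
      CS301 black
    CS201 black
  CS470 black
  CS420→CS201: CS201 black — skip
  CS340 gray
    CS340→CS301: CS301 black — skip
  CS340 black
  CS101 gray
    CS401 gray
      CS310 gray
        CS310→CS301: CS301 black — skip
      CS310 black
    CS401 black
    CS101→CS340: CS340 black — skip
    CS250 gray
      CS250→CS401: CS401 black — skip
      CS250→CS301: CS301 black — skip
      CS250→CS420: CS420 is gray → back edge
Back edge closes the cycle CS420 → CS101 → CS250 → CS420; its vertices are {CS101, CS250, CS420}.

CS101, CS250, CS420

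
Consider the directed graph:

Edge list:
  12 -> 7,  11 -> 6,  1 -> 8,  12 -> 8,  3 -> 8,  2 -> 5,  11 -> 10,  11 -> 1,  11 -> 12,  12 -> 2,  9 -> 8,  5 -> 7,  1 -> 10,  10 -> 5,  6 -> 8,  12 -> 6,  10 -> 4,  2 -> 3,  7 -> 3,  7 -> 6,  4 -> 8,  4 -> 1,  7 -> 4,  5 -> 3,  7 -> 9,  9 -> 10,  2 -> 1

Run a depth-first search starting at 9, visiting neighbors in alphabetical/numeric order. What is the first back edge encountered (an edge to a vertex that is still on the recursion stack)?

DFS from 9 (visiting neighbors in alphabetical/numeric order); mark gray on enter, black on exit:
9 gray
  8 gray
  8 black
  10 gray
    4 gray
      1 gray
        1→8: 8 black — skip
        1→10: 10 is gray → back edge
First back edge: 1 → 10.

1→10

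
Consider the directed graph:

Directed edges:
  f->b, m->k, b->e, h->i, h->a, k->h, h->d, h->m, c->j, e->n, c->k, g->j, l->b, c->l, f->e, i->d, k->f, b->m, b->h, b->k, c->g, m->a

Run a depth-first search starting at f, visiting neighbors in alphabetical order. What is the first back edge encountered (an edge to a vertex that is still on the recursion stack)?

k→f

DFS from f (visiting neighbors in alphabetical order); mark gray on enter, black on exit:
f gray
  b gray
    e gray
      n gray
      n black
    e black
    h gray
      a gray
      a black
      d gray
      d black
      i gray
        i→d: d black — skip
      i black
      m gray
        m→a: a black — skip
        k gray
          k→f: f is gray → back edge
First back edge: k → f.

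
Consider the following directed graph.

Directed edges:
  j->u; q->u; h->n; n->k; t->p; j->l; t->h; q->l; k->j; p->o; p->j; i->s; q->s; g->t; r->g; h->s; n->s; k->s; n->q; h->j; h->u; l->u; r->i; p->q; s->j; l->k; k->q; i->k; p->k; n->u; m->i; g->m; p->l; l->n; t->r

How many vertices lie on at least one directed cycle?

A vertex is on a directed cycle iff it belongs to a strongly connected component of size ≥ 2 (or has a self-loop).
The vertices on cycles are {g, j, k, l, n, q, r, s, t} — 9 in total.

9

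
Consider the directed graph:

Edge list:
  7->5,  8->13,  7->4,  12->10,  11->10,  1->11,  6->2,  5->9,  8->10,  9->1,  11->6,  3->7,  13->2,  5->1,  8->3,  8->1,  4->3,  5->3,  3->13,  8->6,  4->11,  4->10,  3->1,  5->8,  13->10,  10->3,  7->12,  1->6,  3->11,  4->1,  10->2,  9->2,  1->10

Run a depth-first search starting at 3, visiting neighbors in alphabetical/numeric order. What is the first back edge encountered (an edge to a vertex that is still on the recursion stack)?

10->3

DFS from 3 (visiting neighbors in alphabetical/numeric order); mark gray on enter, black on exit:
3 gray
  1 gray
    6 gray
      2 gray
      2 black
    6 black
    10 gray
      10→2: 2 black — skip
      10→3: 3 is gray → back edge
First back edge: 10 → 3.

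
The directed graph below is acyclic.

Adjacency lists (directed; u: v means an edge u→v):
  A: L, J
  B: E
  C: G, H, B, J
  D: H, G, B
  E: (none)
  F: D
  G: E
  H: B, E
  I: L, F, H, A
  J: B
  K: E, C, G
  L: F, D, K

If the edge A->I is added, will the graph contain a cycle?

Yes

Adding A→I creates a cycle iff I can already reach A.
Path from I: I → A.
So I → … → A → I is a cycle.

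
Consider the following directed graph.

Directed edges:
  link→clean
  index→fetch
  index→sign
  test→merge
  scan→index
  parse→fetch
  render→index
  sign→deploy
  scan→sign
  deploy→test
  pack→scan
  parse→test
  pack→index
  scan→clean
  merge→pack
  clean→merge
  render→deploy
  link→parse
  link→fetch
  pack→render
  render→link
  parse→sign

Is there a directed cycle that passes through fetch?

fetch lies on a cycle iff there is a path from fetch back to itself.
Exploring from fetch, it never reaches itself; equivalently, its strongly connected component is a singleton.

No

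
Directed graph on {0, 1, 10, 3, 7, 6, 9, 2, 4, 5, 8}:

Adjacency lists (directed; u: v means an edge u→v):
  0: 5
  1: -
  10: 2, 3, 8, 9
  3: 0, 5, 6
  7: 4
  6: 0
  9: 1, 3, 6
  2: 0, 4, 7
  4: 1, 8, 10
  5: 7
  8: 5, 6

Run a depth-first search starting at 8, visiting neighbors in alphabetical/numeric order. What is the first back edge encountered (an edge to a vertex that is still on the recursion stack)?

4→8

DFS from 8 (visiting neighbors in alphabetical/numeric order); mark gray on enter, black on exit:
8 gray
  5 gray
    7 gray
      4 gray
        1 gray
        1 black
        4→8: 8 is gray → back edge
First back edge: 4 → 8.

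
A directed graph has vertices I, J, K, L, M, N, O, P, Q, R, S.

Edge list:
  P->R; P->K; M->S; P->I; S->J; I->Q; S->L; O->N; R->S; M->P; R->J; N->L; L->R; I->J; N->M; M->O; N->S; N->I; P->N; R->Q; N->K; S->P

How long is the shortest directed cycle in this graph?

3

For each vertex v, BFS finds the shortest path from v back to v.
The shortest such closed walk is N → S → P → N, length 3.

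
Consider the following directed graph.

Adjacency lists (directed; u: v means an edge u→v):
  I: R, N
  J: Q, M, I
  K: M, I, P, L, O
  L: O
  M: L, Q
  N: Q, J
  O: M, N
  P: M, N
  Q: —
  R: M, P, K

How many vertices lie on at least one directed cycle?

9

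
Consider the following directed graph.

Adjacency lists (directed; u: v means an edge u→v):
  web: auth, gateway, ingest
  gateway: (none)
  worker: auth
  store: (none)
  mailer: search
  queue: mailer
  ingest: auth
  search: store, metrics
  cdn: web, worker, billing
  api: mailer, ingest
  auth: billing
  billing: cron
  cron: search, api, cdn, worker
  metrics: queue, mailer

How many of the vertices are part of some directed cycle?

12

A vertex is on a directed cycle iff it belongs to a strongly connected component of size ≥ 2 (or has a self-loop).
The vertices on cycles are {api, cdn, web, auth, cron, queue, ingest, mailer, search, worker, billing, metrics} — 12 in total.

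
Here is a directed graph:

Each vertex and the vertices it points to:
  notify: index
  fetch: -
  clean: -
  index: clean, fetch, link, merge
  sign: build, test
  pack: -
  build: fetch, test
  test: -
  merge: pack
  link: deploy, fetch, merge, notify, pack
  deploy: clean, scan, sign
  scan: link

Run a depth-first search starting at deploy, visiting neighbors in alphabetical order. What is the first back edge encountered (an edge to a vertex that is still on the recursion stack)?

link→deploy

DFS from deploy (visiting neighbors in alphabetical order); mark gray on enter, black on exit:
deploy gray
  clean gray
  clean black
  scan gray
    link gray
      link→deploy: deploy is gray → back edge
First back edge: link → deploy.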